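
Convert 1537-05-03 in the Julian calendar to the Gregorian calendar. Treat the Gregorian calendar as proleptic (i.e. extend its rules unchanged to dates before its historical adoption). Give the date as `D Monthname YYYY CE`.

13 May 1537 CE

For dates in this range the Gregorian date is 10 days ahead of the Julian.
3 May 1537 Julian + 10 days → 13 May 1537 Gregorian.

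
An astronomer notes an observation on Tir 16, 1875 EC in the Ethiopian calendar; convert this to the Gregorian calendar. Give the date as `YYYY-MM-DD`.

Both dates share Julian Day Number 2408834; in the Gregorian calendar that is 23 January 1883 CE.

1883-01-23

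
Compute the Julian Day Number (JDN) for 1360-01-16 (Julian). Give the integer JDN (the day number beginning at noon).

2217813

Equivalently 24 January 1360 (proleptic Gregorian).
JDN 2299161 is 15 October 1582 CE (Gregorian); the target day is −81348 days from there, so JDN = 2217813.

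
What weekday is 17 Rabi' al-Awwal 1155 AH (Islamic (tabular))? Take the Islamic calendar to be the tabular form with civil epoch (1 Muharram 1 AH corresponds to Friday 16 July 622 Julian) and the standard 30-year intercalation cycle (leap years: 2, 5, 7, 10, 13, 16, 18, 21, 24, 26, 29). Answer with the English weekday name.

This is JDN 2357454 (22 May 1742 Gregorian).
JDN 2357454 mod 7 = 1, and JDN 0 was a Monday, so this is a Tuesday.

Tuesday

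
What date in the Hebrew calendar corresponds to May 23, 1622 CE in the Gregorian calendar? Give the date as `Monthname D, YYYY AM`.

Both dates share Julian Day Number 2313626; in the Hebrew calendar that is 14 Sivan 5382 AM.

Sivan 14, 5382 AM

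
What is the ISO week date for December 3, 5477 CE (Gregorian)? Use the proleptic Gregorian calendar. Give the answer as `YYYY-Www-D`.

The weekday is Monday (ISO weekday 1).
That Monday belongs to ISO week 49 of ISO year 5477.

5477-W49-1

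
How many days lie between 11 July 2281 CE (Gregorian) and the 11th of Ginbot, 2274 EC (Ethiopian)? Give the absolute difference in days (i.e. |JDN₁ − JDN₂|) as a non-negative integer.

First date → JDN 2554370; second date → JDN 2554684.
The interval is |2554370 − 2554684| = 314 days.

314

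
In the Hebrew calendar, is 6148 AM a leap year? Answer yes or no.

Hebrew year 6148 is year 11 of its 19-year Metonic cycle; leap years are at positions 3, 6, 8, 11, 14, 17, 19, so it is a leap year (13 months).

yes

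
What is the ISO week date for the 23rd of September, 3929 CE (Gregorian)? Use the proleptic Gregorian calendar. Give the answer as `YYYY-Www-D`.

The weekday is Monday (ISO weekday 1).
That Monday belongs to ISO week 39 of ISO year 3929.

3929-W39-1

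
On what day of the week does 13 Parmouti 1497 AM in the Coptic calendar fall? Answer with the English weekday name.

Thursday

Equivalently 19 April 1781 Gregorian, JDN 2371666.
JDN 2371666 mod 7 = 3, and JDN 0 was a Monday, so this is a Thursday.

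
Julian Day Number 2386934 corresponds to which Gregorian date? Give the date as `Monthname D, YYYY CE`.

February 7, 1823 CE

Counting from JDN 2299161 = 15 Oct 1582 gives an offset of 87773 days.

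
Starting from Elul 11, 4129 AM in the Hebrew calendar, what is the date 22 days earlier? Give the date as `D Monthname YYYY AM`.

19 Av 4129 AM

Counting 22 days back from JDN 1856078 reaches JDN 1856056, which is 19 Av 4129 AM.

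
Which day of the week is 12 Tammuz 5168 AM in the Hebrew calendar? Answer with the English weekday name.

This is JDN 2235518 (16 July 1408 Gregorian).
JDN 2235518 mod 7 = 5, and JDN 0 was a Monday, so this is a Saturday.

Saturday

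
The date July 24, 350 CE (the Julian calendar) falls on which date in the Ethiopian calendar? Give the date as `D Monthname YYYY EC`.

Julian Day Number of the source date = 1849100.
Converting JDN 1849100 to the Ethiopian calendar gives 30 Hamle 342 EC.

30 Hamle 342 EC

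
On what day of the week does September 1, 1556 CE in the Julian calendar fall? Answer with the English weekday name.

Equivalently 11 September 1556 Gregorian, JDN 2289631.
Since JDN mod 7 = 1 (0 = Monday), the day is Tuesday.

Tuesday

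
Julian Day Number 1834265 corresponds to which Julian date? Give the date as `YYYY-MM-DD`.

0309-12-11

The proleptic Gregorian equivalent of JDN 1834265 is 12 December 309.
In the Julian calendar that day is 0309-12-11.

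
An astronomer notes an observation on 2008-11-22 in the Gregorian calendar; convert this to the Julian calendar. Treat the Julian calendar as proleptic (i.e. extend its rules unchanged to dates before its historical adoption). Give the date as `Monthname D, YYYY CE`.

At this point the Julian calendar is 13 days behind the Gregorian.
22 November 2008 Gregorian − 13 days → 9 November 2008 Julian.

November 9, 2008 CE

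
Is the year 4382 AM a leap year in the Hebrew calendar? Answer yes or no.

no

Hebrew year 4382 is year 12 of its 19-year Metonic cycle; leap years are at positions 3, 6, 8, 11, 14, 17, 19, so it is a common year (12 months).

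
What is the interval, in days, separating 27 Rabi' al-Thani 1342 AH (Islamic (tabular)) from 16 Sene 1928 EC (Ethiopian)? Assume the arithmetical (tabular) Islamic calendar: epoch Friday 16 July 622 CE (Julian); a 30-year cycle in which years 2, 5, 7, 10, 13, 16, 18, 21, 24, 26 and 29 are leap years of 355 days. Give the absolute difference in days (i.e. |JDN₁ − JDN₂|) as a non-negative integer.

JDN of the first date = 2423761.
JDN of the second date = 2428343.
|2428343 − 2423761| = 4582.

4582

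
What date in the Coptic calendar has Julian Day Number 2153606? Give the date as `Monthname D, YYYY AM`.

The proleptic Gregorian equivalent of JDN 2153606 is 9 April 1184.
In the Coptic calendar that day is Parmouti 7, 900 AM.

Parmouti 7, 900 AM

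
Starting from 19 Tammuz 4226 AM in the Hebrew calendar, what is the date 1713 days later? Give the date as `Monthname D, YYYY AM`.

Nisan 19, 4231 AM

Counting 1713 days forward from JDN 1891463 reaches JDN 1893176, which is Nisan 19, 4231 AM.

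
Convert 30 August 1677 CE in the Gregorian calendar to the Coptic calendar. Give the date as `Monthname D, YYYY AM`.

Mesori 27, 1393 AM

Both dates share Julian Day Number 2333814; in the Coptic calendar that is 27 Mesori 1393 AM.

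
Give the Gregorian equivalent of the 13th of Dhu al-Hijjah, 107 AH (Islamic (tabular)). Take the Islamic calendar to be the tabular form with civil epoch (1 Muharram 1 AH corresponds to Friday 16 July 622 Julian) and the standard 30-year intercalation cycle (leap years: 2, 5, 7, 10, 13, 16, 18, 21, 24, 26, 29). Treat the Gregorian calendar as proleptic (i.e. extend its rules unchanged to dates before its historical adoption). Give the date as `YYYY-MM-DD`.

0726-04-25

Both dates share Julian Day Number 1986340; in the Gregorian calendar that is 25 April 726 CE.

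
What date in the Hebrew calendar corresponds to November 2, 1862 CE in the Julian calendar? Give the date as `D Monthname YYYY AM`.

Julian Day Number of the source date = 2401459.
Converting JDN 2401459 to the Hebrew calendar gives 21 Cheshvan 5623 AM.

21 Cheshvan 5623 AM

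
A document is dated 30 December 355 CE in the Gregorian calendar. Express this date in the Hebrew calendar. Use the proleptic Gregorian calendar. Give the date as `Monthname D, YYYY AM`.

Both dates share Julian Day Number 1851084; in the Hebrew calendar that is 8 Tevet 4116 AM.

Tevet 8, 4116 AM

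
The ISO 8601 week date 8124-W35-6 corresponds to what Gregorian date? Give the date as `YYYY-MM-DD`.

ISO week 1 of 8124 is the week containing the first Thursday of 8124.
Week 35, day 6 (Saturday) lands on 8124-09-02.

8124-09-02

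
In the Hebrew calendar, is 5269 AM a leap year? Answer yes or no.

Hebrew year 5269 is year 6 of its 19-year Metonic cycle; leap years are at positions 3, 6, 8, 11, 14, 17, 19, so it is a leap year (13 months).

yes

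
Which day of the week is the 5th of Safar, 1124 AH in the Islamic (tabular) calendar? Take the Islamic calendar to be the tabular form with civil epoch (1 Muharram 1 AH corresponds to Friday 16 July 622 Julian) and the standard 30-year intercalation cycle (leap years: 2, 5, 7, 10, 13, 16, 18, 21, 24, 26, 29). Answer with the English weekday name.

Monday

In the Gregorian calendar this is 14 March 1712 (JDN 2346428).
JDN 2346428 mod 7 = 0, and JDN 0 was a Monday, so this is a Monday.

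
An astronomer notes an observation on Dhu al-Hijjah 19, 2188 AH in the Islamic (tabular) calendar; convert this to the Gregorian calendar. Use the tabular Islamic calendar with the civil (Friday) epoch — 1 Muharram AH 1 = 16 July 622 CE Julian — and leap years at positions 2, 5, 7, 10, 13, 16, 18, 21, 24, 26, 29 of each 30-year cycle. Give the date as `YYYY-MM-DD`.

Julian Day Number of the source date = 2723783.
Converting JDN 2723783 to the Gregorian calendar gives 13 May 2745 CE.

2745-05-13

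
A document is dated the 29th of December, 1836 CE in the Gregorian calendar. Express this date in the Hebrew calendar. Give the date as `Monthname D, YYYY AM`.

Julian Day Number of the source date = 2392008.
Converting JDN 2392008 to the Hebrew calendar gives 21 Tevet 5597 AM.

Tevet 21, 5597 AM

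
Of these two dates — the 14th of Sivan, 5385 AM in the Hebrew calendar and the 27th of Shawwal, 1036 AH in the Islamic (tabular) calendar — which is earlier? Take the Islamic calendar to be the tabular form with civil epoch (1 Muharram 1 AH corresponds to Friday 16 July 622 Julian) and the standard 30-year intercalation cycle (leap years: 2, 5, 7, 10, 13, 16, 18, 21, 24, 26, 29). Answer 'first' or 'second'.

The two dates have Julian Day Numbers 2314749 and 2315501 respectively.
Since 2314749 < 2315501, the first date comes first.

first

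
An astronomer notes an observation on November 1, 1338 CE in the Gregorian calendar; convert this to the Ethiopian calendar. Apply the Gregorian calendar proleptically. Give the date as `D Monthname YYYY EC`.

27 Tikimt 1331 EC

Julian Day Number of the source date = 2210059.
Converting JDN 2210059 to the Ethiopian calendar gives 27 Tikimt 1331 EC.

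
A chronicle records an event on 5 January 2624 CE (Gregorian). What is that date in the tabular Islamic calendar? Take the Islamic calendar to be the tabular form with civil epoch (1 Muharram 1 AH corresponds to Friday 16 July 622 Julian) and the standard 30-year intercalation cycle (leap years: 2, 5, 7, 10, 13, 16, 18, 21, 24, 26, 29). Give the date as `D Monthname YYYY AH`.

22 Dhu al-Qa'dah 2063 AH

Julian Day Number of the source date = 2679460.
Converting JDN 2679460 to the tabular Islamic calendar gives 22 Dhu al-Qa'dah 2063 AH.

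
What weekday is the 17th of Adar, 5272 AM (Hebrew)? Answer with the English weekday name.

In the proleptic Gregorian calendar this is 15 March 1512 (JDN 2273380).
Since JDN mod 7 = 4 (0 = Monday), the day is Friday.

Friday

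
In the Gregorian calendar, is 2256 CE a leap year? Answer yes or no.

2256 is divisible by 4 and not by 100, so it is a leap year.

yes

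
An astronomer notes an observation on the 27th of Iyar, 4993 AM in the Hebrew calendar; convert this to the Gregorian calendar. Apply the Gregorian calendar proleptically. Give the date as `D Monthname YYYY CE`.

15 May 1233 CE

Julian Day Number of the source date = 2171539.
Converting JDN 2171539 to the Gregorian calendar gives 15 May 1233 CE.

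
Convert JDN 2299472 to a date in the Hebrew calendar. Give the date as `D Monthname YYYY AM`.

4 Elul 5343 AM

The Gregorian equivalent of JDN 2299472 is 22 August 1583.
In the Hebrew calendar that day is 4 Elul 5343 AM.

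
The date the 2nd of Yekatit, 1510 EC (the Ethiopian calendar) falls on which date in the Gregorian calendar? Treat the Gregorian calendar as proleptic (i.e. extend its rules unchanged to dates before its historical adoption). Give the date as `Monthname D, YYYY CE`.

Julian Day Number of the source date = 2275534.
Converting JDN 2275534 to the Gregorian calendar gives 6 February 1518 CE.

February 6, 1518 CE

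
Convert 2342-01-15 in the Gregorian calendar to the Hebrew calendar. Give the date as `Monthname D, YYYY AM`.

Shevat 8, 6102 AM

Both dates share Julian Day Number 2576472; in the Hebrew calendar that is 8 Shevat 6102 AM.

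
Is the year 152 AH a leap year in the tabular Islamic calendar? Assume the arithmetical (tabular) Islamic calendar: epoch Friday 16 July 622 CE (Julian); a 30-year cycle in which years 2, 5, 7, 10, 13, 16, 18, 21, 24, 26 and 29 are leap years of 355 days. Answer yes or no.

Year 152 AH is year 2 of its 30-year cycle; leap positions are 2, 5, 7, 10, 13, 16, 18, 21, 24, 26, 29, so it is a leap year (355 days).

yes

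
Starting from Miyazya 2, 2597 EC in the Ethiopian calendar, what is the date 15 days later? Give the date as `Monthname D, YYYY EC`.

Miyazya 17, 2597 EC

Counting 15 days forward from JDN 2672621 reaches JDN 2672636, which is Miyazya 17, 2597 EC.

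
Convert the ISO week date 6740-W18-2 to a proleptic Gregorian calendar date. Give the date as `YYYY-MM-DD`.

6740-04-30

ISO week 1 of 6740 is the week containing the first Thursday of 6740.
Week 18, day 2 (Tuesday) lands on 6740-04-30.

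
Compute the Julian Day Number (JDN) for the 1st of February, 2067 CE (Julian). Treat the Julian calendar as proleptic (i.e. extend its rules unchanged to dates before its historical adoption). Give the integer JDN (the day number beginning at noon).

2476061

Equivalently 14 February 2067 (Gregorian).
JDN 2451545 is 1 January 2000 CE (Gregorian); the target day is +24516 days from there, so JDN = 2476061.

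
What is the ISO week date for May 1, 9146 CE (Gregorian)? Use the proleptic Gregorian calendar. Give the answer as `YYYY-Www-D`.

The weekday is Wednesday (ISO weekday 3).
That Wednesday belongs to ISO week 18 of ISO year 9146.

9146-W18-3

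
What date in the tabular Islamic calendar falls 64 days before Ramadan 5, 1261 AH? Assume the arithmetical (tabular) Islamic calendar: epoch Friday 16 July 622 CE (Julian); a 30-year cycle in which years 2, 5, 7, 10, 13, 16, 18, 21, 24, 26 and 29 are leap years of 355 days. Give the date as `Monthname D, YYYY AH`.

Jumada al-Thani 29, 1261 AH

JDN of Ramadan 5, 1261 AH = 2395182.
2395182 − 64 = 2395118.
JDN 2395118 in the tabular Islamic calendar is Jumada al-Thani 29, 1261 AH.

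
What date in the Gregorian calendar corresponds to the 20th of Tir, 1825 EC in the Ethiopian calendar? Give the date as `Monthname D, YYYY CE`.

January 27, 1833 CE

Both dates share Julian Day Number 2390576; in the Gregorian calendar that is 27 January 1833 CE.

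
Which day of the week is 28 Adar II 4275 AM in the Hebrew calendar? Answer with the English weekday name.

Sunday

This is JDN 1909249 (31 March 515 Gregorian).
1909249 ≡ 6 (mod 7); counting from Monday = 0 gives Sunday.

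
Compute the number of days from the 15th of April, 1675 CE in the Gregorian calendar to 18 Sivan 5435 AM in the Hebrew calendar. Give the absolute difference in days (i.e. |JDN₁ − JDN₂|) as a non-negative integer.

JDN of the first date = 2332946.
JDN of the second date = 2333004.
|2333004 − 2332946| = 58.

58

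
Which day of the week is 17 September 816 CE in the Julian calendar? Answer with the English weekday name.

Wednesday

Equivalently 21 September 816 Gregorian, JDN 2019362.
2019362 ≡ 2 (mod 7); counting from Monday = 0 gives Wednesday.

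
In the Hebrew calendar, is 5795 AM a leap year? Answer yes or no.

yes

Hebrew year 5795 is year 19 of its 19-year Metonic cycle; leap years are at positions 3, 6, 8, 11, 14, 17, 19, so it is a leap year (13 months).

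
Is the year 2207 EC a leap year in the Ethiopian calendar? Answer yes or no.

2207 mod 4 = 3; in the Ethiopian calendar a year is leap when year mod 4 = 3, so it is a leap year.

yes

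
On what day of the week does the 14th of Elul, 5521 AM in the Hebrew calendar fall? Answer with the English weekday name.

In the Gregorian calendar this is 13 September 1761 (JDN 2364508).
JDN 2364508 mod 7 = 6, and JDN 0 was a Monday, so this is a Sunday.

Sunday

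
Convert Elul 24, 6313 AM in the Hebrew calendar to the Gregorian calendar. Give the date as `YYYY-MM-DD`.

Both dates share Julian Day Number 2653771; in the Gregorian calendar that is 4 September 2553 CE.

2553-09-04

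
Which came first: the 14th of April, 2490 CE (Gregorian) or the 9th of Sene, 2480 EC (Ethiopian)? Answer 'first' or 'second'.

second

Converting both to JDN: 2630618 vs 2629954; the smaller is the second.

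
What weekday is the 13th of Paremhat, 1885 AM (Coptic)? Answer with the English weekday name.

Equivalently 23 March 2169 Gregorian, JDN 2513353.
Since JDN mod 7 = 3 (0 = Monday), the day is Thursday.

Thursday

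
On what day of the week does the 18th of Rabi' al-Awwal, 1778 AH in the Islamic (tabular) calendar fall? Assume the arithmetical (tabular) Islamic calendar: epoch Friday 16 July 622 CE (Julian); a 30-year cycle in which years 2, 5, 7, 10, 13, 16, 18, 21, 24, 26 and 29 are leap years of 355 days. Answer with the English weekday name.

Equivalently 4 November 2346 Gregorian, JDN 2578226.
2578226 ≡ 0 (mod 7); counting from Monday = 0 gives Monday.

Monday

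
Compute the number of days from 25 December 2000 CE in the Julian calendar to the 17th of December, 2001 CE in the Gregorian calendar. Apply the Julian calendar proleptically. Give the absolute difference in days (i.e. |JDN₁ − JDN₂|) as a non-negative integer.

First date → JDN 2451917; second date → JDN 2452261.
The interval is |2451917 − 2452261| = 344 days.

344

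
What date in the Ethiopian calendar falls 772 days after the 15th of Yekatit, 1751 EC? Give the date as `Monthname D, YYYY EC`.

Megabit 26, 1753 EC

Counting 772 days forward from JDN 2363572 reaches JDN 2364344, which is Megabit 26, 1753 EC.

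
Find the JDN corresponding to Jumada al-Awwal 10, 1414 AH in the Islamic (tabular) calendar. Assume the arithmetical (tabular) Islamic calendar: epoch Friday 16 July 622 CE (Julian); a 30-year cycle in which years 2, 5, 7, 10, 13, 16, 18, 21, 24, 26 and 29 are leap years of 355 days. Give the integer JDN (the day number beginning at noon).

In the Gregorian calendar the same day is 26 October 1993.
JDN 2451545 is 1 January 2000 CE (Gregorian); the target day is −2258 days from there, so JDN = 2449287.

2449287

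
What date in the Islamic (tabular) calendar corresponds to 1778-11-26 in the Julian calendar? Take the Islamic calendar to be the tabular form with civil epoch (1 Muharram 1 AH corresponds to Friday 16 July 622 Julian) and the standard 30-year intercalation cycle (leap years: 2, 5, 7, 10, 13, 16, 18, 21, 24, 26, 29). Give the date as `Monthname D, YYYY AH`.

Dhu al-Qa'dah 17, 1192 AH

Julian Day Number of the source date = 2370802.
Converting JDN 2370802 to the tabular Islamic calendar gives 17 Dhu al-Qa'dah 1192 AH.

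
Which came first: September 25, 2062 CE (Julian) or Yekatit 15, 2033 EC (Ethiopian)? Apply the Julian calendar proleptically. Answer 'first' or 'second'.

The two dates have Julian Day Numbers 2474471 and 2466573 respectively.
Since 2466573 < 2474471, the second date comes first.

second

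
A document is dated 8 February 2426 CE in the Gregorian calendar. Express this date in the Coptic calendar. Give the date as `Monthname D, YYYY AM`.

Julian Day Number of the source date = 2607177.
Converting JDN 2607177 to the Coptic calendar gives 28 Tobi 2142 AM.

Tobi 28, 2142 AM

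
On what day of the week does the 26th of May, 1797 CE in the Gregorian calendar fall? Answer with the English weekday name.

Friday

JDN 2377547 mod 7 = 4, and JDN 0 was a Monday, so this is a Friday.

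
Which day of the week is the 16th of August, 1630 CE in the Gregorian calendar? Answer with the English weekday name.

Friday

JDN 2316633 mod 7 = 4, and JDN 0 was a Monday, so this is a Friday.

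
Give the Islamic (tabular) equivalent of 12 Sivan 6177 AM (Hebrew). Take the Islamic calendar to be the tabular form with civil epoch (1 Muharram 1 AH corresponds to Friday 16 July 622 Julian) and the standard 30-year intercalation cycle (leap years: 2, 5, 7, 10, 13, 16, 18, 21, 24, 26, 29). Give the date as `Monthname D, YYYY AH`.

Dhu al-Hijjah 11, 1850 AH

Both dates share Julian Day Number 2603999; in the tabular Islamic calendar that is 11 Dhu al-Hijjah 1850 AH.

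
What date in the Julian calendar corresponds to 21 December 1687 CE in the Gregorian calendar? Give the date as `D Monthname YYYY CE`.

11 December 1687 CE

At this point the Julian calendar is 10 days behind the Gregorian.
21 December 1687 Gregorian − 10 days → 11 December 1687 Julian.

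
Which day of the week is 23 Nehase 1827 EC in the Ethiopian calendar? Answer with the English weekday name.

Friday

In the Gregorian calendar this is 28 August 1835 (JDN 2391519).
2391519 ≡ 4 (mod 7); counting from Monday = 0 gives Friday.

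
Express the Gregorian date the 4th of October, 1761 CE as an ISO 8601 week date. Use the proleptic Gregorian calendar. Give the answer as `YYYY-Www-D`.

1761-W40-7

The weekday is Sunday (ISO weekday 7).
That Sunday belongs to ISO week 40 of ISO year 1761.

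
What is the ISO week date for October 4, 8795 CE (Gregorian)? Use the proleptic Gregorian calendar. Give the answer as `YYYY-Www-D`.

The weekday is Wednesday (ISO weekday 3).
That Wednesday belongs to ISO week 40 of ISO year 8795.

8795-W40-3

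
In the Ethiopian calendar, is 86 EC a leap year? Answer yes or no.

86 mod 4 = 2; in the Ethiopian calendar a year is leap when year mod 4 = 3, so it is a common year.

no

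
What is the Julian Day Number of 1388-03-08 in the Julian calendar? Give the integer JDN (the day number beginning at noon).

2228092

In the proleptic Gregorian calendar the same day is 16 March 1388.
JDN 2400001 is 17 November 1858 CE (Gregorian), MJD 0; the target day is −171909 days from there, so JDN = 2228092.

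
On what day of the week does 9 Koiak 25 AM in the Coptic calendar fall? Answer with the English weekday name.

This is JDN 1833894 (6 December 308 Gregorian).
Since JDN mod 7 = 6 (0 = Monday), the day is Sunday.

Sunday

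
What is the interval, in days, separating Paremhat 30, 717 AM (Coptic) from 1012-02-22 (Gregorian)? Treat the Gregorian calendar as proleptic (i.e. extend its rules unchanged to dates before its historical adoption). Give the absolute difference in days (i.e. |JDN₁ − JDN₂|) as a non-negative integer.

3979

First date → JDN 2086758; second date → JDN 2090737.
The interval is |2086758 − 2090737| = 3979 days.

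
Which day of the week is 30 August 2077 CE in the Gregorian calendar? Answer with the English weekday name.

Since JDN mod 7 = 0 (0 = Monday), the day is Monday.

Monday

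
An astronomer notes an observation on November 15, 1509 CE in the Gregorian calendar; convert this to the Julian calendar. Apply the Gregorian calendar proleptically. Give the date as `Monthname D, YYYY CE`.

For dates in this range the Gregorian date is 10 days ahead of the Julian.
15 November 1509 Gregorian − 10 days → 5 November 1509 Julian.

November 5, 1509 CE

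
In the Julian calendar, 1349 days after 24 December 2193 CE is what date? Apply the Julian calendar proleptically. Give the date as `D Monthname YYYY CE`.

3 September 2197 CE

Counting 1349 days forward from JDN 2522409 reaches JDN 2523758, which is 3 September 2197 CE.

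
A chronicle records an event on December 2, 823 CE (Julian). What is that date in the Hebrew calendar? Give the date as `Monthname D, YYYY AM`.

Both dates share Julian Day Number 2021994; in the Hebrew calendar that is 25 Kislev 4584 AM.

Kislev 25, 4584 AM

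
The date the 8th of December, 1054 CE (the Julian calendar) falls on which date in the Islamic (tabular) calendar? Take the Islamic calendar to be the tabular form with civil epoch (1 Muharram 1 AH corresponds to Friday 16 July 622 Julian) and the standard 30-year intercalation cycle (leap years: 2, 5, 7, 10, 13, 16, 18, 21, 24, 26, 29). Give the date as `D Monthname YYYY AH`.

5 Ramadan 446 AH

Julian Day Number of the source date = 2106373.
Converting JDN 2106373 to the tabular Islamic calendar gives 5 Ramadan 446 AH.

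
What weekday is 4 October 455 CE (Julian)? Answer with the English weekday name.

Tuesday

This is JDN 1887523 (5 October 455 Gregorian).
1887523 ≡ 1 (mod 7); counting from Monday = 0 gives Tuesday.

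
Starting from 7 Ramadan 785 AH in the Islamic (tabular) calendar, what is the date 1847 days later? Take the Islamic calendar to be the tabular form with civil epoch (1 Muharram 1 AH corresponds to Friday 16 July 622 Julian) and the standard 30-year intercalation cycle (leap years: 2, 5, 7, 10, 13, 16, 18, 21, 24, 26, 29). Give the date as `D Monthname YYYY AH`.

23 Dhu al-Qa'dah 790 AH

JDN of 7 Ramadan 785 AH = 2226505.
2226505 + 1847 = 2228352.
JDN 2228352 in the tabular Islamic calendar is 23 Dhu al-Qa'dah 790 AH.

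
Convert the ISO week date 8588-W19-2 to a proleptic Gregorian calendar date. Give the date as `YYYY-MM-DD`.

ISO week 1 of 8588 is the week containing the first Thursday of 8588.
Week 19, day 2 (Tuesday) lands on 8588-05-06.

8588-05-06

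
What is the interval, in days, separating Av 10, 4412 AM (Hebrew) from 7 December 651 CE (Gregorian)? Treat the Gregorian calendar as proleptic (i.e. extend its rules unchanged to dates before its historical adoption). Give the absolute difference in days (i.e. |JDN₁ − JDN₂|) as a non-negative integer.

231

JDN of the first date = 1959404.
JDN of the second date = 1959173.
|1959173 − 1959404| = 231.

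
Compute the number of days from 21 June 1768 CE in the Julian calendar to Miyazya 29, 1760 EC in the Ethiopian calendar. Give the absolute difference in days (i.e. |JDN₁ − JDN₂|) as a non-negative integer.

58

First date → JDN 2366992; second date → JDN 2366934.
The interval is |2366992 − 2366934| = 58 days.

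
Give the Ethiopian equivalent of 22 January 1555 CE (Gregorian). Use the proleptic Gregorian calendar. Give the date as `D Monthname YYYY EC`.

Both dates share Julian Day Number 2289033; in the Ethiopian calendar that is 17 Tir 1547 EC.

17 Tir 1547 EC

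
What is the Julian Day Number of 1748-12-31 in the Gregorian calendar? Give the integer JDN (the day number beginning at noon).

2359869

JDN 2451545 is 1 January 2000 CE (Gregorian); the target day is −91676 days from there, so JDN = 2359869.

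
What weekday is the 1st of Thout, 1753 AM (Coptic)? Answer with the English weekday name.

Thursday

Equivalently 11 September 2036 Gregorian, JDN 2464948.
Since JDN mod 7 = 3 (0 = Monday), the day is Thursday.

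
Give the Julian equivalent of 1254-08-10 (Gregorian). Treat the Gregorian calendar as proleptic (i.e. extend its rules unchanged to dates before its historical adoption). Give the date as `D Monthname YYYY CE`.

3 August 1254 CE

For dates in this range the Gregorian date is 7 days ahead of the Julian.
10 August 1254 Gregorian − 7 days → 3 August 1254 Julian.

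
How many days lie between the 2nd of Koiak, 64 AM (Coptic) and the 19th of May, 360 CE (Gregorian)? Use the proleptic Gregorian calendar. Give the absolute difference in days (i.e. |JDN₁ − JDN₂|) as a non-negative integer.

4554

First date → JDN 1848132; second date → JDN 1852686.
The interval is |1848132 − 1852686| = 4554 days.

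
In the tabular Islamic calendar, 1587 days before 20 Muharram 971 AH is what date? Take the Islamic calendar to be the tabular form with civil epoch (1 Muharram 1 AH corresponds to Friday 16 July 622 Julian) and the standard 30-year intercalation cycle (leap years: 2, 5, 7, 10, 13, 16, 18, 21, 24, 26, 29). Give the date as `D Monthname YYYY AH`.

The starting date is JDN 2292195; 2292195 − 1587 = 2290608.
JDN 2290608 corresponds to 28 Rajab 966 AH.

28 Rajab 966 AH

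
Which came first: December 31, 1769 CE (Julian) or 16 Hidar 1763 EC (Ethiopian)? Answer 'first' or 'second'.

first

The two dates have Julian Day Numbers 2367550 and 2367866 respectively.
Since 2367550 < 2367866, the first date comes first.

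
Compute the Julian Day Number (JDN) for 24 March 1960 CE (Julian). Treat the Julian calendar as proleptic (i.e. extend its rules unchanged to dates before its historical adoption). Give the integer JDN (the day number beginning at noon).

In the Gregorian calendar the same day is 6 April 1960.
JDN 2299161 is 15 October 1582 CE (Gregorian); the target day is +137870 days from there, so JDN = 2437031.

2437031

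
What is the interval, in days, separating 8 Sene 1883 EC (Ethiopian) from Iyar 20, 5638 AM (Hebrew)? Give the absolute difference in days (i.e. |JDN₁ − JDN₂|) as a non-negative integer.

4770

First date → JDN 2411898; second date → JDN 2407128.
The interval is |2411898 − 2407128| = 4770 days.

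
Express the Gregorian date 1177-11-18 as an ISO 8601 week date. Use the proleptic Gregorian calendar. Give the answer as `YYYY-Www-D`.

1177-W46-5

The weekday is Friday (ISO weekday 5).
That Friday belongs to ISO week 46 of ISO year 1177.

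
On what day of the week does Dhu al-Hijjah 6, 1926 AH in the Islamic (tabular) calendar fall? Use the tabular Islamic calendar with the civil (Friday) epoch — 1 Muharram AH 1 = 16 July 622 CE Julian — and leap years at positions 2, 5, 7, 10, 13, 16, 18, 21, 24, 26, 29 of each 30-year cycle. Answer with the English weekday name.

Equivalently 16 February 2491 Gregorian, JDN 2630926.
2630926 ≡ 4 (mod 7); counting from Monday = 0 gives Friday.

Friday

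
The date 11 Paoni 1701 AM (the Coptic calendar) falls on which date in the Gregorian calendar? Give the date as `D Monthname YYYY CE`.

18 June 1985 CE

Julian Day Number of the source date = 2446235.
Converting JDN 2446235 to the Gregorian calendar gives 18 June 1985 CE.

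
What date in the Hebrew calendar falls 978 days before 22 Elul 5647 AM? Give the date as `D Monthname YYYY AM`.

Counting 978 days back from JDN 2410526 reaches JDN 2409548, which is 19 Tevet 5645 AM.

19 Tevet 5645 AM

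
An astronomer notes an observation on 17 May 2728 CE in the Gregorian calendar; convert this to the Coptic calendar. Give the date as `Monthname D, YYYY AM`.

Julian Day Number of the source date = 2717578.
Converting JDN 2717578 to the Coptic calendar gives 3 Pashons 2444 AM.

Pashons 3, 2444 AM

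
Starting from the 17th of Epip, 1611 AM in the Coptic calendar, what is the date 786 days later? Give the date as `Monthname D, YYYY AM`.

Thout 7, 1614 AM

The starting date is JDN 2413398; 2413398 + 786 = 2414184.
JDN 2414184 corresponds to Thout 7, 1614 AM.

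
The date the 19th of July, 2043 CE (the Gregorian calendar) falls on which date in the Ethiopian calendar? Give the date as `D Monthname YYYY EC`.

Julian Day Number of the source date = 2467450.
Converting JDN 2467450 to the Ethiopian calendar gives 12 Hamle 2035 EC.

12 Hamle 2035 EC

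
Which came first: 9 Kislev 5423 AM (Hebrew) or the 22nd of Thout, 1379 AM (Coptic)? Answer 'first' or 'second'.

The two dates have Julian Day Numbers 2328417 and 2328365 respectively.
Since 2328365 < 2328417, the second date comes first.

second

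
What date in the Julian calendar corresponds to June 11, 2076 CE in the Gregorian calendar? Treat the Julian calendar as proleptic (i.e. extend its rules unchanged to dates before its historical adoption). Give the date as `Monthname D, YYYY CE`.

For dates in this range the Gregorian date is 13 days ahead of the Julian.
11 June 2076 Gregorian − 13 days → 29 May 2076 Julian.

May 29, 2076 CE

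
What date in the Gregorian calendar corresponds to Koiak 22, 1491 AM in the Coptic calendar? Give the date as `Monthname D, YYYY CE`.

Julian Day Number of the source date = 2369363.
Converting JDN 2369363 to the Gregorian calendar gives 29 December 1774 CE.

December 29, 1774 CE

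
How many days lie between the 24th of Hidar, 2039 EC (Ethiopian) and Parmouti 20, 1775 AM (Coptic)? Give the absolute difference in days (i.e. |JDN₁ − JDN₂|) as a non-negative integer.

4529

First date → JDN 2468683; second date → JDN 2473212.
The interval is |2468683 − 2473212| = 4529 days.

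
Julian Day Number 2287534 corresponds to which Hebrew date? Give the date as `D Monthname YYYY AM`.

26 Kislev 5311 AM

The proleptic Gregorian equivalent of JDN 2287534 is 15 December 1550.
In the Hebrew calendar that day is 26 Kislev 5311 AM.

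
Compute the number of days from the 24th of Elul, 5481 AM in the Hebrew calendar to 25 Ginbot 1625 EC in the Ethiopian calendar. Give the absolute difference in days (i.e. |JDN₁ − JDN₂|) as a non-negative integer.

JDN of the first date = 2349901.
JDN of the second date = 2317651.
|2317651 − 2349901| = 32250.

32250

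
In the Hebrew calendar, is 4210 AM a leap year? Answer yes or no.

Hebrew year 4210 is year 11 of its 19-year Metonic cycle; leap years are at positions 3, 6, 8, 11, 14, 17, 19, so it is a leap year (13 months).

yes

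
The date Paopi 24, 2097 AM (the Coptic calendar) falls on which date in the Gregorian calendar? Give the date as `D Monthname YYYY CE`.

Both dates share Julian Day Number 2590647; in the Gregorian calendar that is 6 November 2380 CE.

6 November 2380 CE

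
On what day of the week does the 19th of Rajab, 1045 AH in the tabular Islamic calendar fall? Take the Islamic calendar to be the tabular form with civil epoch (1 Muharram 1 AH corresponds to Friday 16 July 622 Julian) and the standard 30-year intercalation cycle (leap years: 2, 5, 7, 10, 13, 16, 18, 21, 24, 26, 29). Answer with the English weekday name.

In the Gregorian calendar this is 29 December 1635 (JDN 2318594).
JDN 2318594 mod 7 = 5, and JDN 0 was a Monday, so this is a Saturday.

Saturday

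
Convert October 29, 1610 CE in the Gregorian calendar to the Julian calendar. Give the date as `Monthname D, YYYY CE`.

The Julian–Gregorian offset here is 10 days (Julian trailing).
29 October 1610 Gregorian − 10 days → 19 October 1610 Julian.

October 19, 1610 CE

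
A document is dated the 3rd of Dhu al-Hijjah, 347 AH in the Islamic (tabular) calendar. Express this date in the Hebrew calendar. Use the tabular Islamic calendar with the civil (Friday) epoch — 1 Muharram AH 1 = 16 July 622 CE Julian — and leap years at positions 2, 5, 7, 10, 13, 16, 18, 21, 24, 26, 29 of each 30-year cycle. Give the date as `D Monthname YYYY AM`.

Julian Day Number of the source date = 2071378.
Converting JDN 2071378 to the Hebrew calendar gives 4 Adar 4719 AM.

4 Adar 4719 AM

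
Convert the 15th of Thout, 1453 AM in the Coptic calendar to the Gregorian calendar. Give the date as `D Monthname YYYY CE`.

Julian Day Number of the source date = 2355387.
Converting JDN 2355387 to the Gregorian calendar gives 23 September 1736 CE.

23 September 1736 CE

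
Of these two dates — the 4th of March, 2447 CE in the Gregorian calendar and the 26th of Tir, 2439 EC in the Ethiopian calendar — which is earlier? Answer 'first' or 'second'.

second

The two dates have Julian Day Numbers 2614871 and 2614845 respectively.
Since 2614845 < 2614871, the second date comes first.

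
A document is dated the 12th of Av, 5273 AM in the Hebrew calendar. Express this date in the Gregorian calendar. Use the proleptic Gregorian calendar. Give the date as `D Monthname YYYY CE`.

25 July 1513 CE

Both dates share Julian Day Number 2273877; in the Gregorian calendar that is 25 July 1513 CE.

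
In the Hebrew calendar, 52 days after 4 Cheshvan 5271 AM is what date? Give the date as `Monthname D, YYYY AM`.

The starting date is JDN 2272866; 2272866 + 52 = 2272918.
JDN 2272918 corresponds to Kislev 27, 5271 AM.

Kislev 27, 5271 AM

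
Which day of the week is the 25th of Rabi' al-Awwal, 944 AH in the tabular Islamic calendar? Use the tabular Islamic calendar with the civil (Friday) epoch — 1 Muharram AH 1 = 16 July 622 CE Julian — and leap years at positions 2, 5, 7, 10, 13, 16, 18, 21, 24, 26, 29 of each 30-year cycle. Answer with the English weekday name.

Saturday

Equivalently 11 September 1537 Gregorian, JDN 2282691.
2282691 ≡ 5 (mod 7); counting from Monday = 0 gives Saturday.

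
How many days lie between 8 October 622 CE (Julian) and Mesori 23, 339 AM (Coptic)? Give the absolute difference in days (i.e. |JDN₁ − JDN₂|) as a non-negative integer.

312

JDN of the first date = 1948524.
JDN of the second date = 1948836.
|1948836 − 1948524| = 312.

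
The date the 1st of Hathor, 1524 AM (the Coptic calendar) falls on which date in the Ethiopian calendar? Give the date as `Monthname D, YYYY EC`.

Hidar 1, 1800 EC

Julian Day Number of the source date = 2381366.
Converting JDN 2381366 to the Ethiopian calendar gives 1 Hidar 1800 EC.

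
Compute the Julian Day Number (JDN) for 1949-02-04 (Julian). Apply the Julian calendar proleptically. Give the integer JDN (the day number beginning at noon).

In the Gregorian calendar the same day is 17 February 1949.
JDN 2400001 is 17 November 1858 CE (Gregorian), MJD 0; the target day is +32964 days from there, so JDN = 2432965.

2432965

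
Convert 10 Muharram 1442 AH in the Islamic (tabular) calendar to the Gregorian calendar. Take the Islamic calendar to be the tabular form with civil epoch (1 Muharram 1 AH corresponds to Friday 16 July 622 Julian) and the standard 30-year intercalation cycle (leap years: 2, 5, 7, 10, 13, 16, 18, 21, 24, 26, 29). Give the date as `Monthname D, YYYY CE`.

Both dates share Julian Day Number 2459091; in the Gregorian calendar that is 29 August 2020 CE.

August 29, 2020 CE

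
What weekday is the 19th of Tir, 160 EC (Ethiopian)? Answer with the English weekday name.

Thursday

Equivalently 14 January 168 Gregorian, JDN 1782434.
Since JDN mod 7 = 3 (0 = Monday), the day is Thursday.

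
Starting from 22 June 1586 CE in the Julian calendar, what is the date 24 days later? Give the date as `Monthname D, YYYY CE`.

Counting 24 days forward from JDN 2300517 reaches JDN 2300541, which is July 16, 1586 CE.

July 16, 1586 CE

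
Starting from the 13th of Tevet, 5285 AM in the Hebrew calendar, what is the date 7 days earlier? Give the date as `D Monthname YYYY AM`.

6 Tevet 5285 AM

Counting 7 days back from JDN 2278042 reaches JDN 2278035, which is 6 Tevet 5285 AM.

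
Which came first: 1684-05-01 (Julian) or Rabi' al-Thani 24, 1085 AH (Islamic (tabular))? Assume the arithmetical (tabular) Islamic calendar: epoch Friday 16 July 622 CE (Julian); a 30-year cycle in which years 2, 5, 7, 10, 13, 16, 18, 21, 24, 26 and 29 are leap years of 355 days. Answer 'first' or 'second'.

Converting both to JDN: 2336260 vs 2332685; the smaller is the second.

second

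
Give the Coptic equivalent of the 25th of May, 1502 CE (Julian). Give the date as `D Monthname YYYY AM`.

The source date corresponds to 4 June 1502 in the proleptic Gregorian calendar (JDN 2269808).
That day falls on 30 Pashons 1218 AM in the Coptic calendar.

30 Pashons 1218 AM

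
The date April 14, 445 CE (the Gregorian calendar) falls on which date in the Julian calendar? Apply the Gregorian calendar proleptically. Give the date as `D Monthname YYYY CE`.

13 April 445 CE

For dates in this range the Gregorian date is 1 day ahead of the Julian.
14 April 445 Gregorian − 1 day → 13 April 445 Julian.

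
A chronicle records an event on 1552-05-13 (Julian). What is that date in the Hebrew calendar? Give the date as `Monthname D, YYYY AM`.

Both dates share Julian Day Number 2288059; in the Hebrew calendar that is 19 Iyar 5312 AM.

Iyar 19, 5312 AM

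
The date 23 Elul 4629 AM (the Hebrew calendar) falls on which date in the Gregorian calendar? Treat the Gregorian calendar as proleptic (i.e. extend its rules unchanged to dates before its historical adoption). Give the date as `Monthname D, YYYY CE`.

Both dates share Julian Day Number 2038706; in the Gregorian calendar that is 7 September 869 CE.

September 7, 869 CE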